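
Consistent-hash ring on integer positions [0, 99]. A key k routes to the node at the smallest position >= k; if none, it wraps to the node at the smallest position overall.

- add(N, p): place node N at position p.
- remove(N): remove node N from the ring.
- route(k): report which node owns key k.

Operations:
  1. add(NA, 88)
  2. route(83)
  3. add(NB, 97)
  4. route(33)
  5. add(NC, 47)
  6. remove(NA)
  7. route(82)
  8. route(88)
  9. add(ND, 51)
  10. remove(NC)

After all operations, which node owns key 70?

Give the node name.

Op 1: add NA@88 -> ring=[88:NA]
Op 2: route key 83: smallest pos >= 83 is 88 -> NA
Op 3: add NB@97 -> ring=[88:NA,97:NB]
Op 4: route key 33: smallest pos >= 33 is 88 -> NA
Op 5: add NC@47 -> ring=[47:NC,88:NA,97:NB]
Op 6: remove NA -> ring=[47:NC,97:NB]
Op 7: route key 82: smallest pos >= 82 is 97 -> NB
Op 8: route key 88: smallest pos >= 88 is 97 -> NB
Op 9: add ND@51 -> ring=[47:NC,51:ND,97:NB]
Op 10: remove NC -> ring=[51:ND,97:NB]
Final route key 70: smallest pos >= 70 is 97 -> NB

Answer: NB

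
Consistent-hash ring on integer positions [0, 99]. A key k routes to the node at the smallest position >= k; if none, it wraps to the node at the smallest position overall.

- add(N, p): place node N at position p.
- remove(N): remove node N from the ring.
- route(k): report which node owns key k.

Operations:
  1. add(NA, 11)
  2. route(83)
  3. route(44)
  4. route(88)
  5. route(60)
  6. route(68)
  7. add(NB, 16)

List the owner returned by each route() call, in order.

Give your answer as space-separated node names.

Answer: NA NA NA NA NA

Derivation:
Op 1: add NA@11 -> ring=[11:NA]
Op 2: route key 83: none >= 83, wrap to smallest pos 11 -> NA
Op 3: route key 44: none >= 44, wrap to smallest pos 11 -> NA
Op 4: route key 88: none >= 88, wrap to smallest pos 11 -> NA
Op 5: route key 60: none >= 60, wrap to smallest pos 11 -> NA
Op 6: route key 68: none >= 68, wrap to smallest pos 11 -> NA
Op 7: add NB@16 -> ring=[11:NA,16:NB]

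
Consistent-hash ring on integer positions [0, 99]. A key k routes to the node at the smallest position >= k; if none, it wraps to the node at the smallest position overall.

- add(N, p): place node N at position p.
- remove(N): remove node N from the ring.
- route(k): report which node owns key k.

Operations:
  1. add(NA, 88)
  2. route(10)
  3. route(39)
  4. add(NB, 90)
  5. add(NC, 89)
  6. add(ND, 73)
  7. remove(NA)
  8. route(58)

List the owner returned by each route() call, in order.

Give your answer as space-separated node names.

Op 1: add NA@88 -> ring=[88:NA]
Op 2: route key 10: smallest pos >= 10 is 88 -> NA
Op 3: route key 39: smallest pos >= 39 is 88 -> NA
Op 4: add NB@90 -> ring=[88:NA,90:NB]
Op 5: add NC@89 -> ring=[88:NA,89:NC,90:NB]
Op 6: add ND@73 -> ring=[73:ND,88:NA,89:NC,90:NB]
Op 7: remove NA -> ring=[73:ND,89:NC,90:NB]
Op 8: route key 58: smallest pos >= 58 is 73 -> ND

Answer: NA NA ND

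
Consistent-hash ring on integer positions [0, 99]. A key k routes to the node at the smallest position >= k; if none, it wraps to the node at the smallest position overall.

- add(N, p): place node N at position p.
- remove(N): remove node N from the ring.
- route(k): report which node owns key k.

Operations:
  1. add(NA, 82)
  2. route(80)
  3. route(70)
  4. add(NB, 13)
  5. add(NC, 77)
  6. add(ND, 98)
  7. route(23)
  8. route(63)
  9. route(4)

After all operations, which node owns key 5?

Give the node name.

Answer: NB

Derivation:
Op 1: add NA@82 -> ring=[82:NA]
Op 2: route key 80: smallest pos >= 80 is 82 -> NA
Op 3: route key 70: smallest pos >= 70 is 82 -> NA
Op 4: add NB@13 -> ring=[13:NB,82:NA]
Op 5: add NC@77 -> ring=[13:NB,77:NC,82:NA]
Op 6: add ND@98 -> ring=[13:NB,77:NC,82:NA,98:ND]
Op 7: route key 23: smallest pos >= 23 is 77 -> NC
Op 8: route key 63: smallest pos >= 63 is 77 -> NC
Op 9: route key 4: smallest pos >= 4 is 13 -> NB
Final route key 5: smallest pos >= 5 is 13 -> NB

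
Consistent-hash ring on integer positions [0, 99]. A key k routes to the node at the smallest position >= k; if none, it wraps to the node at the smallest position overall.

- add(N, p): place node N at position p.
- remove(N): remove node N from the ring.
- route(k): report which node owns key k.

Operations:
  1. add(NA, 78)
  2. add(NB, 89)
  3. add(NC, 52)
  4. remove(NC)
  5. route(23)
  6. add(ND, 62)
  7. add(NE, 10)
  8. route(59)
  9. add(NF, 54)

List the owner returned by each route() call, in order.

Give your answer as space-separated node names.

Answer: NA ND

Derivation:
Op 1: add NA@78 -> ring=[78:NA]
Op 2: add NB@89 -> ring=[78:NA,89:NB]
Op 3: add NC@52 -> ring=[52:NC,78:NA,89:NB]
Op 4: remove NC -> ring=[78:NA,89:NB]
Op 5: route key 23: smallest pos >= 23 is 78 -> NA
Op 6: add ND@62 -> ring=[62:ND,78:NA,89:NB]
Op 7: add NE@10 -> ring=[10:NE,62:ND,78:NA,89:NB]
Op 8: route key 59: smallest pos >= 59 is 62 -> ND
Op 9: add NF@54 -> ring=[10:NE,54:NF,62:ND,78:NA,89:NB]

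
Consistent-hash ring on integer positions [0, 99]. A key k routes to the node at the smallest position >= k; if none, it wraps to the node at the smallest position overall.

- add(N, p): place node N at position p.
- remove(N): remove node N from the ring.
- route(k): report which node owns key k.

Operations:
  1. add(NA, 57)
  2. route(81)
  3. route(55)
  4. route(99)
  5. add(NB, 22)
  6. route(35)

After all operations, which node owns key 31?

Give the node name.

Answer: NA

Derivation:
Op 1: add NA@57 -> ring=[57:NA]
Op 2: route key 81: none >= 81, wrap to smallest pos 57 -> NA
Op 3: route key 55: smallest pos >= 55 is 57 -> NA
Op 4: route key 99: none >= 99, wrap to smallest pos 57 -> NA
Op 5: add NB@22 -> ring=[22:NB,57:NA]
Op 6: route key 35: smallest pos >= 35 is 57 -> NA
Final route key 31: smallest pos >= 31 is 57 -> NA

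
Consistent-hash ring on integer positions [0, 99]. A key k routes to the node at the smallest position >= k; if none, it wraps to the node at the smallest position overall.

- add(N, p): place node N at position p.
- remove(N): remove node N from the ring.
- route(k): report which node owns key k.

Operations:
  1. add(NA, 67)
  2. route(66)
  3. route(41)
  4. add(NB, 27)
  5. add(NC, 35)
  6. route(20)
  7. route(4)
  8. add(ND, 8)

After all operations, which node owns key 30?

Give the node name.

Op 1: add NA@67 -> ring=[67:NA]
Op 2: route key 66: smallest pos >= 66 is 67 -> NA
Op 3: route key 41: smallest pos >= 41 is 67 -> NA
Op 4: add NB@27 -> ring=[27:NB,67:NA]
Op 5: add NC@35 -> ring=[27:NB,35:NC,67:NA]
Op 6: route key 20: smallest pos >= 20 is 27 -> NB
Op 7: route key 4: smallest pos >= 4 is 27 -> NB
Op 8: add ND@8 -> ring=[8:ND,27:NB,35:NC,67:NA]
Final route key 30: smallest pos >= 30 is 35 -> NC

Answer: NC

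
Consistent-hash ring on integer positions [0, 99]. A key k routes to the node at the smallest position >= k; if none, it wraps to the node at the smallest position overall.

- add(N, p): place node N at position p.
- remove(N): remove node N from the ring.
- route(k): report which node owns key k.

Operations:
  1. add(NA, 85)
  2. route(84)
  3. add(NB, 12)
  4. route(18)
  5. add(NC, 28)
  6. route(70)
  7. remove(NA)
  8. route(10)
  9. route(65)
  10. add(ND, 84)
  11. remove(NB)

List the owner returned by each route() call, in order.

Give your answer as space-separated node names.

Op 1: add NA@85 -> ring=[85:NA]
Op 2: route key 84: smallest pos >= 84 is 85 -> NA
Op 3: add NB@12 -> ring=[12:NB,85:NA]
Op 4: route key 18: smallest pos >= 18 is 85 -> NA
Op 5: add NC@28 -> ring=[12:NB,28:NC,85:NA]
Op 6: route key 70: smallest pos >= 70 is 85 -> NA
Op 7: remove NA -> ring=[12:NB,28:NC]
Op 8: route key 10: smallest pos >= 10 is 12 -> NB
Op 9: route key 65: none >= 65, wrap to smallest pos 12 -> NB
Op 10: add ND@84 -> ring=[12:NB,28:NC,84:ND]
Op 11: remove NB -> ring=[28:NC,84:ND]

Answer: NA NA NA NB NB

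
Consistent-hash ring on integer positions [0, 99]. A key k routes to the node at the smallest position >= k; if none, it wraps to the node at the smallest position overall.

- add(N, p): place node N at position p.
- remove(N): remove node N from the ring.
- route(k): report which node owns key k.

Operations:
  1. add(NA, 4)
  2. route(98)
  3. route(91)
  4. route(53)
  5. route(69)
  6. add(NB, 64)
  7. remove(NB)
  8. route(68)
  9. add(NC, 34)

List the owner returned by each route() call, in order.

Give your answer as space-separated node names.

Op 1: add NA@4 -> ring=[4:NA]
Op 2: route key 98: none >= 98, wrap to smallest pos 4 -> NA
Op 3: route key 91: none >= 91, wrap to smallest pos 4 -> NA
Op 4: route key 53: none >= 53, wrap to smallest pos 4 -> NA
Op 5: route key 69: none >= 69, wrap to smallest pos 4 -> NA
Op 6: add NB@64 -> ring=[4:NA,64:NB]
Op 7: remove NB -> ring=[4:NA]
Op 8: route key 68: none >= 68, wrap to smallest pos 4 -> NA
Op 9: add NC@34 -> ring=[4:NA,34:NC]

Answer: NA NA NA NA NA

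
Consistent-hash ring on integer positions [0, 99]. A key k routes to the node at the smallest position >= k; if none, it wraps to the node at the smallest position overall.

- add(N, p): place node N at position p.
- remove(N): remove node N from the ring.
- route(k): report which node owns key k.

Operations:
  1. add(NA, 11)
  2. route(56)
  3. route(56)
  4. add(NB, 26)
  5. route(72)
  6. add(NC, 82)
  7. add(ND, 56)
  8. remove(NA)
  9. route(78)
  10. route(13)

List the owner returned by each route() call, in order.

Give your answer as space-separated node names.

Answer: NA NA NA NC NB

Derivation:
Op 1: add NA@11 -> ring=[11:NA]
Op 2: route key 56: none >= 56, wrap to smallest pos 11 -> NA
Op 3: route key 56: none >= 56, wrap to smallest pos 11 -> NA
Op 4: add NB@26 -> ring=[11:NA,26:NB]
Op 5: route key 72: none >= 72, wrap to smallest pos 11 -> NA
Op 6: add NC@82 -> ring=[11:NA,26:NB,82:NC]
Op 7: add ND@56 -> ring=[11:NA,26:NB,56:ND,82:NC]
Op 8: remove NA -> ring=[26:NB,56:ND,82:NC]
Op 9: route key 78: smallest pos >= 78 is 82 -> NC
Op 10: route key 13: smallest pos >= 13 is 26 -> NB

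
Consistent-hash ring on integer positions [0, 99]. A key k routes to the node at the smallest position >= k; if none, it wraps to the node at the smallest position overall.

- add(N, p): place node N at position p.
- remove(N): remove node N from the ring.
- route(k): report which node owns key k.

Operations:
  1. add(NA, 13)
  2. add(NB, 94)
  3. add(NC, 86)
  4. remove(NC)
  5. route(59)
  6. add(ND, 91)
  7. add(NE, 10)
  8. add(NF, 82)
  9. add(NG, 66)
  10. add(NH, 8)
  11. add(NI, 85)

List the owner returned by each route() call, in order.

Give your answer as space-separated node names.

Op 1: add NA@13 -> ring=[13:NA]
Op 2: add NB@94 -> ring=[13:NA,94:NB]
Op 3: add NC@86 -> ring=[13:NA,86:NC,94:NB]
Op 4: remove NC -> ring=[13:NA,94:NB]
Op 5: route key 59: smallest pos >= 59 is 94 -> NB
Op 6: add ND@91 -> ring=[13:NA,91:ND,94:NB]
Op 7: add NE@10 -> ring=[10:NE,13:NA,91:ND,94:NB]
Op 8: add NF@82 -> ring=[10:NE,13:NA,82:NF,91:ND,94:NB]
Op 9: add NG@66 -> ring=[10:NE,13:NA,66:NG,82:NF,91:ND,94:NB]
Op 10: add NH@8 -> ring=[8:NH,10:NE,13:NA,66:NG,82:NF,91:ND,94:NB]
Op 11: add NI@85 -> ring=[8:NH,10:NE,13:NA,66:NG,82:NF,85:NI,91:ND,94:NB]

Answer: NB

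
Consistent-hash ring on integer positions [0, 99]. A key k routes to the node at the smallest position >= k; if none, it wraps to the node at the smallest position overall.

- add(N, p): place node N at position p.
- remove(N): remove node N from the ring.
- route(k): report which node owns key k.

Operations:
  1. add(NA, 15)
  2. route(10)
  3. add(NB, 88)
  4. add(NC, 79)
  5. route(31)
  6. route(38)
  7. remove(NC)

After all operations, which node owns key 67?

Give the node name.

Op 1: add NA@15 -> ring=[15:NA]
Op 2: route key 10: smallest pos >= 10 is 15 -> NA
Op 3: add NB@88 -> ring=[15:NA,88:NB]
Op 4: add NC@79 -> ring=[15:NA,79:NC,88:NB]
Op 5: route key 31: smallest pos >= 31 is 79 -> NC
Op 6: route key 38: smallest pos >= 38 is 79 -> NC
Op 7: remove NC -> ring=[15:NA,88:NB]
Final route key 67: smallest pos >= 67 is 88 -> NB

Answer: NB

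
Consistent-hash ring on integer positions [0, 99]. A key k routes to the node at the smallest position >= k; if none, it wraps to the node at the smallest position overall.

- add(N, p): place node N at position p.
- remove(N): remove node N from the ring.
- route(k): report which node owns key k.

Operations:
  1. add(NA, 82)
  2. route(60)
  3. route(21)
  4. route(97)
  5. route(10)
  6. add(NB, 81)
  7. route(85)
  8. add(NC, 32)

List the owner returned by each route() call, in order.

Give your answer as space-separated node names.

Op 1: add NA@82 -> ring=[82:NA]
Op 2: route key 60: smallest pos >= 60 is 82 -> NA
Op 3: route key 21: smallest pos >= 21 is 82 -> NA
Op 4: route key 97: none >= 97, wrap to smallest pos 82 -> NA
Op 5: route key 10: smallest pos >= 10 is 82 -> NA
Op 6: add NB@81 -> ring=[81:NB,82:NA]
Op 7: route key 85: none >= 85, wrap to smallest pos 81 -> NB
Op 8: add NC@32 -> ring=[32:NC,81:NB,82:NA]

Answer: NA NA NA NA NB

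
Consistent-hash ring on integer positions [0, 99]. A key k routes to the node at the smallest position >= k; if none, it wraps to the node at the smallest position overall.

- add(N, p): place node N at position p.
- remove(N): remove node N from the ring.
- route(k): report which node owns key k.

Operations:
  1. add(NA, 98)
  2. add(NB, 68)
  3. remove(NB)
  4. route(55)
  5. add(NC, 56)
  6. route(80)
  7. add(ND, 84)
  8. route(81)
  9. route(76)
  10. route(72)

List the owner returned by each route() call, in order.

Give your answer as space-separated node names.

Op 1: add NA@98 -> ring=[98:NA]
Op 2: add NB@68 -> ring=[68:NB,98:NA]
Op 3: remove NB -> ring=[98:NA]
Op 4: route key 55: smallest pos >= 55 is 98 -> NA
Op 5: add NC@56 -> ring=[56:NC,98:NA]
Op 6: route key 80: smallest pos >= 80 is 98 -> NA
Op 7: add ND@84 -> ring=[56:NC,84:ND,98:NA]
Op 8: route key 81: smallest pos >= 81 is 84 -> ND
Op 9: route key 76: smallest pos >= 76 is 84 -> ND
Op 10: route key 72: smallest pos >= 72 is 84 -> ND

Answer: NA NA ND ND ND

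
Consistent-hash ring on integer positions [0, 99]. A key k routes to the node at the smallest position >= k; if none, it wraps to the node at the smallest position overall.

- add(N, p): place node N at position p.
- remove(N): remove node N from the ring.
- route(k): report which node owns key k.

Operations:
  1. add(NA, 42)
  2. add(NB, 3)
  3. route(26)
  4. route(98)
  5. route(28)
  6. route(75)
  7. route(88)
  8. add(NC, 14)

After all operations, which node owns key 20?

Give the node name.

Answer: NA

Derivation:
Op 1: add NA@42 -> ring=[42:NA]
Op 2: add NB@3 -> ring=[3:NB,42:NA]
Op 3: route key 26: smallest pos >= 26 is 42 -> NA
Op 4: route key 98: none >= 98, wrap to smallest pos 3 -> NB
Op 5: route key 28: smallest pos >= 28 is 42 -> NA
Op 6: route key 75: none >= 75, wrap to smallest pos 3 -> NB
Op 7: route key 88: none >= 88, wrap to smallest pos 3 -> NB
Op 8: add NC@14 -> ring=[3:NB,14:NC,42:NA]
Final route key 20: smallest pos >= 20 is 42 -> NA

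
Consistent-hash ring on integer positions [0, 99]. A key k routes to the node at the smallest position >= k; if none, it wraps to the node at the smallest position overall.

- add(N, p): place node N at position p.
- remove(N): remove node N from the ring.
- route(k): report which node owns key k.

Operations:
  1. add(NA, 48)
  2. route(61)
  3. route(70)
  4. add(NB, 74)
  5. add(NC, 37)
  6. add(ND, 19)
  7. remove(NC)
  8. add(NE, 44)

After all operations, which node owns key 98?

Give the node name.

Answer: ND

Derivation:
Op 1: add NA@48 -> ring=[48:NA]
Op 2: route key 61: none >= 61, wrap to smallest pos 48 -> NA
Op 3: route key 70: none >= 70, wrap to smallest pos 48 -> NA
Op 4: add NB@74 -> ring=[48:NA,74:NB]
Op 5: add NC@37 -> ring=[37:NC,48:NA,74:NB]
Op 6: add ND@19 -> ring=[19:ND,37:NC,48:NA,74:NB]
Op 7: remove NC -> ring=[19:ND,48:NA,74:NB]
Op 8: add NE@44 -> ring=[19:ND,44:NE,48:NA,74:NB]
Final route key 98: none >= 98, wrap to smallest pos 19 -> ND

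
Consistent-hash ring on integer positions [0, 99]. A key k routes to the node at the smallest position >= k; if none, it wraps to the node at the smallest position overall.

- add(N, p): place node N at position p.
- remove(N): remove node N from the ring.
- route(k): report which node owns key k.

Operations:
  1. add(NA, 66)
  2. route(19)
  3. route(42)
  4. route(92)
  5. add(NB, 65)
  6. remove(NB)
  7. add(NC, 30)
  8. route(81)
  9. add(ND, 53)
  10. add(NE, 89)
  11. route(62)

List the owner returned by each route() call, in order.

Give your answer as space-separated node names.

Answer: NA NA NA NC NA

Derivation:
Op 1: add NA@66 -> ring=[66:NA]
Op 2: route key 19: smallest pos >= 19 is 66 -> NA
Op 3: route key 42: smallest pos >= 42 is 66 -> NA
Op 4: route key 92: none >= 92, wrap to smallest pos 66 -> NA
Op 5: add NB@65 -> ring=[65:NB,66:NA]
Op 6: remove NB -> ring=[66:NA]
Op 7: add NC@30 -> ring=[30:NC,66:NA]
Op 8: route key 81: none >= 81, wrap to smallest pos 30 -> NC
Op 9: add ND@53 -> ring=[30:NC,53:ND,66:NA]
Op 10: add NE@89 -> ring=[30:NC,53:ND,66:NA,89:NE]
Op 11: route key 62: smallest pos >= 62 is 66 -> NA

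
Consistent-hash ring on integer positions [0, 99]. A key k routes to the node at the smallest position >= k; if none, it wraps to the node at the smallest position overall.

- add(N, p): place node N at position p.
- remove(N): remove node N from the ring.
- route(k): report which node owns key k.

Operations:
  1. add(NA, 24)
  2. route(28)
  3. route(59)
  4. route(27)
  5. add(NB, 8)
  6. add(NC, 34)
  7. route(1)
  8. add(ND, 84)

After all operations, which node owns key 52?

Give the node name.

Op 1: add NA@24 -> ring=[24:NA]
Op 2: route key 28: none >= 28, wrap to smallest pos 24 -> NA
Op 3: route key 59: none >= 59, wrap to smallest pos 24 -> NA
Op 4: route key 27: none >= 27, wrap to smallest pos 24 -> NA
Op 5: add NB@8 -> ring=[8:NB,24:NA]
Op 6: add NC@34 -> ring=[8:NB,24:NA,34:NC]
Op 7: route key 1: smallest pos >= 1 is 8 -> NB
Op 8: add ND@84 -> ring=[8:NB,24:NA,34:NC,84:ND]
Final route key 52: smallest pos >= 52 is 84 -> ND

Answer: ND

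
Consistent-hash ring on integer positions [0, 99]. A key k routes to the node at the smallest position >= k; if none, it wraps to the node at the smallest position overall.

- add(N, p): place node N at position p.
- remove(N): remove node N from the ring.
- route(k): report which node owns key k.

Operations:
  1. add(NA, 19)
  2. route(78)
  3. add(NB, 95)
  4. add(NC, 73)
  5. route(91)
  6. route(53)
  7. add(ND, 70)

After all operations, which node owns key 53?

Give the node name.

Op 1: add NA@19 -> ring=[19:NA]
Op 2: route key 78: none >= 78, wrap to smallest pos 19 -> NA
Op 3: add NB@95 -> ring=[19:NA,95:NB]
Op 4: add NC@73 -> ring=[19:NA,73:NC,95:NB]
Op 5: route key 91: smallest pos >= 91 is 95 -> NB
Op 6: route key 53: smallest pos >= 53 is 73 -> NC
Op 7: add ND@70 -> ring=[19:NA,70:ND,73:NC,95:NB]
Final route key 53: smallest pos >= 53 is 70 -> ND

Answer: ND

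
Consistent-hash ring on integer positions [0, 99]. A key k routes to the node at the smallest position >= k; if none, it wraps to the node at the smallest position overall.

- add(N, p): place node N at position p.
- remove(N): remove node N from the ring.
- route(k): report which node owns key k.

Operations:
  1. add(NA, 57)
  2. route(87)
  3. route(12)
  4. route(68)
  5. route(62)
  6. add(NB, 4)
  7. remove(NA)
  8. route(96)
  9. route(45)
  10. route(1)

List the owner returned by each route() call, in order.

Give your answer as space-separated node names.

Op 1: add NA@57 -> ring=[57:NA]
Op 2: route key 87: none >= 87, wrap to smallest pos 57 -> NA
Op 3: route key 12: smallest pos >= 12 is 57 -> NA
Op 4: route key 68: none >= 68, wrap to smallest pos 57 -> NA
Op 5: route key 62: none >= 62, wrap to smallest pos 57 -> NA
Op 6: add NB@4 -> ring=[4:NB,57:NA]
Op 7: remove NA -> ring=[4:NB]
Op 8: route key 96: none >= 96, wrap to smallest pos 4 -> NB
Op 9: route key 45: none >= 45, wrap to smallest pos 4 -> NB
Op 10: route key 1: smallest pos >= 1 is 4 -> NB

Answer: NA NA NA NA NB NB NB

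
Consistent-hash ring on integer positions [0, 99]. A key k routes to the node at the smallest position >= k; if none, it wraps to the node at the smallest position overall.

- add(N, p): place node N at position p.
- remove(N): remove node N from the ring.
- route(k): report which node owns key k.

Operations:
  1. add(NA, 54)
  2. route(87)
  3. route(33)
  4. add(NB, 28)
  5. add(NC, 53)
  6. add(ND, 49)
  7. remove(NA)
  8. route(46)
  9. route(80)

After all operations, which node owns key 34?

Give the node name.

Answer: ND

Derivation:
Op 1: add NA@54 -> ring=[54:NA]
Op 2: route key 87: none >= 87, wrap to smallest pos 54 -> NA
Op 3: route key 33: smallest pos >= 33 is 54 -> NA
Op 4: add NB@28 -> ring=[28:NB,54:NA]
Op 5: add NC@53 -> ring=[28:NB,53:NC,54:NA]
Op 6: add ND@49 -> ring=[28:NB,49:ND,53:NC,54:NA]
Op 7: remove NA -> ring=[28:NB,49:ND,53:NC]
Op 8: route key 46: smallest pos >= 46 is 49 -> ND
Op 9: route key 80: none >= 80, wrap to smallest pos 28 -> NB
Final route key 34: smallest pos >= 34 is 49 -> ND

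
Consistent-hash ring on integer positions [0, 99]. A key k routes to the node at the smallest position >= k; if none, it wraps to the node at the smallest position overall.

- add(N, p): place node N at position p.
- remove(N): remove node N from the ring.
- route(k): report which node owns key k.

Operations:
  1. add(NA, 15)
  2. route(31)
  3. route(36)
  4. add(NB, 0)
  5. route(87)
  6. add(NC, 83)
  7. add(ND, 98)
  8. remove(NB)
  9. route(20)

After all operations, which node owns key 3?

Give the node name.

Op 1: add NA@15 -> ring=[15:NA]
Op 2: route key 31: none >= 31, wrap to smallest pos 15 -> NA
Op 3: route key 36: none >= 36, wrap to smallest pos 15 -> NA
Op 4: add NB@0 -> ring=[0:NB,15:NA]
Op 5: route key 87: none >= 87, wrap to smallest pos 0 -> NB
Op 6: add NC@83 -> ring=[0:NB,15:NA,83:NC]
Op 7: add ND@98 -> ring=[0:NB,15:NA,83:NC,98:ND]
Op 8: remove NB -> ring=[15:NA,83:NC,98:ND]
Op 9: route key 20: smallest pos >= 20 is 83 -> NC
Final route key 3: smallest pos >= 3 is 15 -> NA

Answer: NA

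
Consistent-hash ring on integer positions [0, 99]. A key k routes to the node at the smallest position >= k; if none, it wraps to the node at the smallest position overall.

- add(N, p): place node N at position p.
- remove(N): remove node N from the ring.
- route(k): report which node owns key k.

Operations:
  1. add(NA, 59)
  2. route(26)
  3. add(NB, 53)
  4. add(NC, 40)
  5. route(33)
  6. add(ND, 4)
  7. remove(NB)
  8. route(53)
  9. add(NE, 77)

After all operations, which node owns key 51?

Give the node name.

Op 1: add NA@59 -> ring=[59:NA]
Op 2: route key 26: smallest pos >= 26 is 59 -> NA
Op 3: add NB@53 -> ring=[53:NB,59:NA]
Op 4: add NC@40 -> ring=[40:NC,53:NB,59:NA]
Op 5: route key 33: smallest pos >= 33 is 40 -> NC
Op 6: add ND@4 -> ring=[4:ND,40:NC,53:NB,59:NA]
Op 7: remove NB -> ring=[4:ND,40:NC,59:NA]
Op 8: route key 53: smallest pos >= 53 is 59 -> NA
Op 9: add NE@77 -> ring=[4:ND,40:NC,59:NA,77:NE]
Final route key 51: smallest pos >= 51 is 59 -> NA

Answer: NA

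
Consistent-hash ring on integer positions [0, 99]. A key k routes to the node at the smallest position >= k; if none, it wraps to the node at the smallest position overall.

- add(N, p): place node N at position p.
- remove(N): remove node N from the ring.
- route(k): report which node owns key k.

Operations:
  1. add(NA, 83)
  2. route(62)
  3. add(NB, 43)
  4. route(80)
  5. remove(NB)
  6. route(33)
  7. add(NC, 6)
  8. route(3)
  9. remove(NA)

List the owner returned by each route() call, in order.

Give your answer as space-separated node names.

Answer: NA NA NA NC

Derivation:
Op 1: add NA@83 -> ring=[83:NA]
Op 2: route key 62: smallest pos >= 62 is 83 -> NA
Op 3: add NB@43 -> ring=[43:NB,83:NA]
Op 4: route key 80: smallest pos >= 80 is 83 -> NA
Op 5: remove NB -> ring=[83:NA]
Op 6: route key 33: smallest pos >= 33 is 83 -> NA
Op 7: add NC@6 -> ring=[6:NC,83:NA]
Op 8: route key 3: smallest pos >= 3 is 6 -> NC
Op 9: remove NA -> ring=[6:NC]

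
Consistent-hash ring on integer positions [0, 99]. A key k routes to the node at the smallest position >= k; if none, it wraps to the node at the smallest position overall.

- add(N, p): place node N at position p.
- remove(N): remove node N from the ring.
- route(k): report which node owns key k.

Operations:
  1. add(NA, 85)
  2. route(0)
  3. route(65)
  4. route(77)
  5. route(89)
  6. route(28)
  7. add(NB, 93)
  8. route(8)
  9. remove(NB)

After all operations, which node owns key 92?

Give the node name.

Answer: NA

Derivation:
Op 1: add NA@85 -> ring=[85:NA]
Op 2: route key 0: smallest pos >= 0 is 85 -> NA
Op 3: route key 65: smallest pos >= 65 is 85 -> NA
Op 4: route key 77: smallest pos >= 77 is 85 -> NA
Op 5: route key 89: none >= 89, wrap to smallest pos 85 -> NA
Op 6: route key 28: smallest pos >= 28 is 85 -> NA
Op 7: add NB@93 -> ring=[85:NA,93:NB]
Op 8: route key 8: smallest pos >= 8 is 85 -> NA
Op 9: remove NB -> ring=[85:NA]
Final route key 92: none >= 92, wrap to smallest pos 85 -> NA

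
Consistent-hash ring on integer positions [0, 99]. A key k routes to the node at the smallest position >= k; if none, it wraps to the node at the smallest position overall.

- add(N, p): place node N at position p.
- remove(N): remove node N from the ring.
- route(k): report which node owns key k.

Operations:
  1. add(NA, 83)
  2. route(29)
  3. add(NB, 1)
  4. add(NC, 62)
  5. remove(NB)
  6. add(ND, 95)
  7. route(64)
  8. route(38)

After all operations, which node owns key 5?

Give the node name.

Op 1: add NA@83 -> ring=[83:NA]
Op 2: route key 29: smallest pos >= 29 is 83 -> NA
Op 3: add NB@1 -> ring=[1:NB,83:NA]
Op 4: add NC@62 -> ring=[1:NB,62:NC,83:NA]
Op 5: remove NB -> ring=[62:NC,83:NA]
Op 6: add ND@95 -> ring=[62:NC,83:NA,95:ND]
Op 7: route key 64: smallest pos >= 64 is 83 -> NA
Op 8: route key 38: smallest pos >= 38 is 62 -> NC
Final route key 5: smallest pos >= 5 is 62 -> NC

Answer: NC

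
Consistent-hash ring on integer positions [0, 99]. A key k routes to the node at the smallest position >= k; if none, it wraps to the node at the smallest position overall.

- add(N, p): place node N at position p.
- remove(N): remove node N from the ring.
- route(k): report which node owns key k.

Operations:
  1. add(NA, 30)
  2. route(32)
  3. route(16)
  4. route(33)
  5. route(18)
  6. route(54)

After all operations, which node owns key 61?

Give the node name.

Op 1: add NA@30 -> ring=[30:NA]
Op 2: route key 32: none >= 32, wrap to smallest pos 30 -> NA
Op 3: route key 16: smallest pos >= 16 is 30 -> NA
Op 4: route key 33: none >= 33, wrap to smallest pos 30 -> NA
Op 5: route key 18: smallest pos >= 18 is 30 -> NA
Op 6: route key 54: none >= 54, wrap to smallest pos 30 -> NA
Final route key 61: none >= 61, wrap to smallest pos 30 -> NA

Answer: NA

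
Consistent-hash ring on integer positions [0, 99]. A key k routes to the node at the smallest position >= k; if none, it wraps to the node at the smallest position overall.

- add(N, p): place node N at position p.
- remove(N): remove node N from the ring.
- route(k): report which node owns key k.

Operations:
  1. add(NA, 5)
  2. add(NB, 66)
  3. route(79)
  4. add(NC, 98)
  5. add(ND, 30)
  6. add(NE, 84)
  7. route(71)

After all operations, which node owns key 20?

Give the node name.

Answer: ND

Derivation:
Op 1: add NA@5 -> ring=[5:NA]
Op 2: add NB@66 -> ring=[5:NA,66:NB]
Op 3: route key 79: none >= 79, wrap to smallest pos 5 -> NA
Op 4: add NC@98 -> ring=[5:NA,66:NB,98:NC]
Op 5: add ND@30 -> ring=[5:NA,30:ND,66:NB,98:NC]
Op 6: add NE@84 -> ring=[5:NA,30:ND,66:NB,84:NE,98:NC]
Op 7: route key 71: smallest pos >= 71 is 84 -> NE
Final route key 20: smallest pos >= 20 is 30 -> ND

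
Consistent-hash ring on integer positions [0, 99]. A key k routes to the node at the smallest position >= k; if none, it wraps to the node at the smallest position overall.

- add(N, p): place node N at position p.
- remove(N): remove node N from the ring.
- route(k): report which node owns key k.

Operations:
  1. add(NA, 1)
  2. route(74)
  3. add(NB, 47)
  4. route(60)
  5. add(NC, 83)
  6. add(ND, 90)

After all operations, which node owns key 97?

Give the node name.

Answer: NA

Derivation:
Op 1: add NA@1 -> ring=[1:NA]
Op 2: route key 74: none >= 74, wrap to smallest pos 1 -> NA
Op 3: add NB@47 -> ring=[1:NA,47:NB]
Op 4: route key 60: none >= 60, wrap to smallest pos 1 -> NA
Op 5: add NC@83 -> ring=[1:NA,47:NB,83:NC]
Op 6: add ND@90 -> ring=[1:NA,47:NB,83:NC,90:ND]
Final route key 97: none >= 97, wrap to smallest pos 1 -> NA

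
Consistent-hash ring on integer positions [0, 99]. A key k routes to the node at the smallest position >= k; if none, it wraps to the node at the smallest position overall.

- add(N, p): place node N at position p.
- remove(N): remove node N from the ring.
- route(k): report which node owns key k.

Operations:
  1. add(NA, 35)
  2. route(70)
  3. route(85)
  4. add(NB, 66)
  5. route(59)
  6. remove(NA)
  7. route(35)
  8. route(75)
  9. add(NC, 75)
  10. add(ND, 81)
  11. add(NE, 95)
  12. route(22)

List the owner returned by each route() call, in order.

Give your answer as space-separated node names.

Op 1: add NA@35 -> ring=[35:NA]
Op 2: route key 70: none >= 70, wrap to smallest pos 35 -> NA
Op 3: route key 85: none >= 85, wrap to smallest pos 35 -> NA
Op 4: add NB@66 -> ring=[35:NA,66:NB]
Op 5: route key 59: smallest pos >= 59 is 66 -> NB
Op 6: remove NA -> ring=[66:NB]
Op 7: route key 35: smallest pos >= 35 is 66 -> NB
Op 8: route key 75: none >= 75, wrap to smallest pos 66 -> NB
Op 9: add NC@75 -> ring=[66:NB,75:NC]
Op 10: add ND@81 -> ring=[66:NB,75:NC,81:ND]
Op 11: add NE@95 -> ring=[66:NB,75:NC,81:ND,95:NE]
Op 12: route key 22: smallest pos >= 22 is 66 -> NB

Answer: NA NA NB NB NB NB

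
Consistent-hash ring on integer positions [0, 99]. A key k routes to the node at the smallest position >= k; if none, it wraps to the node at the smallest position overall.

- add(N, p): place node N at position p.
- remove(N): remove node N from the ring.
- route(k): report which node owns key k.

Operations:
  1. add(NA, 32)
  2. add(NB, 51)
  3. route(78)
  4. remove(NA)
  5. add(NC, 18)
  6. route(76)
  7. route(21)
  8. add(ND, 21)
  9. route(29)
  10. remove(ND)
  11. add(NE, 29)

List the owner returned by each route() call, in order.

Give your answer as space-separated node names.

Answer: NA NC NB NB

Derivation:
Op 1: add NA@32 -> ring=[32:NA]
Op 2: add NB@51 -> ring=[32:NA,51:NB]
Op 3: route key 78: none >= 78, wrap to smallest pos 32 -> NA
Op 4: remove NA -> ring=[51:NB]
Op 5: add NC@18 -> ring=[18:NC,51:NB]
Op 6: route key 76: none >= 76, wrap to smallest pos 18 -> NC
Op 7: route key 21: smallest pos >= 21 is 51 -> NB
Op 8: add ND@21 -> ring=[18:NC,21:ND,51:NB]
Op 9: route key 29: smallest pos >= 29 is 51 -> NB
Op 10: remove ND -> ring=[18:NC,51:NB]
Op 11: add NE@29 -> ring=[18:NC,29:NE,51:NB]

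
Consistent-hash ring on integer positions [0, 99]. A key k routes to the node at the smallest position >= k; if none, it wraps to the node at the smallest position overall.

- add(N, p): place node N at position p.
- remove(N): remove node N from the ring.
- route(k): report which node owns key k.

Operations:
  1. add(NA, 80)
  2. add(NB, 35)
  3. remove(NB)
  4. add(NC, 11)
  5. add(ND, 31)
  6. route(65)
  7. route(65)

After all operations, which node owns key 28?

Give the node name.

Answer: ND

Derivation:
Op 1: add NA@80 -> ring=[80:NA]
Op 2: add NB@35 -> ring=[35:NB,80:NA]
Op 3: remove NB -> ring=[80:NA]
Op 4: add NC@11 -> ring=[11:NC,80:NA]
Op 5: add ND@31 -> ring=[11:NC,31:ND,80:NA]
Op 6: route key 65: smallest pos >= 65 is 80 -> NA
Op 7: route key 65: smallest pos >= 65 is 80 -> NA
Final route key 28: smallest pos >= 28 is 31 -> ND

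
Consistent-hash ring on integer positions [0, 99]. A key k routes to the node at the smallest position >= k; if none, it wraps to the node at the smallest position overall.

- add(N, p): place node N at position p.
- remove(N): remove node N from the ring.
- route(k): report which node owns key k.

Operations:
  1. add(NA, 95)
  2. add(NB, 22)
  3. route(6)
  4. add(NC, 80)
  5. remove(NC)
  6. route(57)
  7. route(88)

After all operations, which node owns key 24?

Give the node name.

Op 1: add NA@95 -> ring=[95:NA]
Op 2: add NB@22 -> ring=[22:NB,95:NA]
Op 3: route key 6: smallest pos >= 6 is 22 -> NB
Op 4: add NC@80 -> ring=[22:NB,80:NC,95:NA]
Op 5: remove NC -> ring=[22:NB,95:NA]
Op 6: route key 57: smallest pos >= 57 is 95 -> NA
Op 7: route key 88: smallest pos >= 88 is 95 -> NA
Final route key 24: smallest pos >= 24 is 95 -> NA

Answer: NA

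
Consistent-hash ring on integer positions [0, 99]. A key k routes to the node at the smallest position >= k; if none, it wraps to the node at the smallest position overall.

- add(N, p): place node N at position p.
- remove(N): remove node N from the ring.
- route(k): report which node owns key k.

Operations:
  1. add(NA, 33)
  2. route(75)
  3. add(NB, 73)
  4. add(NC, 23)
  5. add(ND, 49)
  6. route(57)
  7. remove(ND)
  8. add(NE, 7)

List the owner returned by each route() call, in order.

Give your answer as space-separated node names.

Op 1: add NA@33 -> ring=[33:NA]
Op 2: route key 75: none >= 75, wrap to smallest pos 33 -> NA
Op 3: add NB@73 -> ring=[33:NA,73:NB]
Op 4: add NC@23 -> ring=[23:NC,33:NA,73:NB]
Op 5: add ND@49 -> ring=[23:NC,33:NA,49:ND,73:NB]
Op 6: route key 57: smallest pos >= 57 is 73 -> NB
Op 7: remove ND -> ring=[23:NC,33:NA,73:NB]
Op 8: add NE@7 -> ring=[7:NE,23:NC,33:NA,73:NB]

Answer: NA NB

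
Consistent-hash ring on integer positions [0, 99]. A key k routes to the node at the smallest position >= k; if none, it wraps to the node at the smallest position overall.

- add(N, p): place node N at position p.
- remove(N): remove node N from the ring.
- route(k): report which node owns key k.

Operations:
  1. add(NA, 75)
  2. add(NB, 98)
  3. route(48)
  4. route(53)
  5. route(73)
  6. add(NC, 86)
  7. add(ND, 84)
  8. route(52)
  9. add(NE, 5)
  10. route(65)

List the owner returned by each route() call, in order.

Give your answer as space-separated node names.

Answer: NA NA NA NA NA

Derivation:
Op 1: add NA@75 -> ring=[75:NA]
Op 2: add NB@98 -> ring=[75:NA,98:NB]
Op 3: route key 48: smallest pos >= 48 is 75 -> NA
Op 4: route key 53: smallest pos >= 53 is 75 -> NA
Op 5: route key 73: smallest pos >= 73 is 75 -> NA
Op 6: add NC@86 -> ring=[75:NA,86:NC,98:NB]
Op 7: add ND@84 -> ring=[75:NA,84:ND,86:NC,98:NB]
Op 8: route key 52: smallest pos >= 52 is 75 -> NA
Op 9: add NE@5 -> ring=[5:NE,75:NA,84:ND,86:NC,98:NB]
Op 10: route key 65: smallest pos >= 65 is 75 -> NA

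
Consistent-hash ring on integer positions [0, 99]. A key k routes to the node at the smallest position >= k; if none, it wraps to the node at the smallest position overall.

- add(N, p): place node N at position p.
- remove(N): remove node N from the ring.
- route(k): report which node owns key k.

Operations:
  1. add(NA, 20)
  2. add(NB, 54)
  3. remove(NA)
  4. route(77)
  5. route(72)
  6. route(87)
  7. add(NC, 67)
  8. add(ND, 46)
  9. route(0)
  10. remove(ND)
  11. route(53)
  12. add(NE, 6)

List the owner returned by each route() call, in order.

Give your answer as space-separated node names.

Op 1: add NA@20 -> ring=[20:NA]
Op 2: add NB@54 -> ring=[20:NA,54:NB]
Op 3: remove NA -> ring=[54:NB]
Op 4: route key 77: none >= 77, wrap to smallest pos 54 -> NB
Op 5: route key 72: none >= 72, wrap to smallest pos 54 -> NB
Op 6: route key 87: none >= 87, wrap to smallest pos 54 -> NB
Op 7: add NC@67 -> ring=[54:NB,67:NC]
Op 8: add ND@46 -> ring=[46:ND,54:NB,67:NC]
Op 9: route key 0: smallest pos >= 0 is 46 -> ND
Op 10: remove ND -> ring=[54:NB,67:NC]
Op 11: route key 53: smallest pos >= 53 is 54 -> NB
Op 12: add NE@6 -> ring=[6:NE,54:NB,67:NC]

Answer: NB NB NB ND NB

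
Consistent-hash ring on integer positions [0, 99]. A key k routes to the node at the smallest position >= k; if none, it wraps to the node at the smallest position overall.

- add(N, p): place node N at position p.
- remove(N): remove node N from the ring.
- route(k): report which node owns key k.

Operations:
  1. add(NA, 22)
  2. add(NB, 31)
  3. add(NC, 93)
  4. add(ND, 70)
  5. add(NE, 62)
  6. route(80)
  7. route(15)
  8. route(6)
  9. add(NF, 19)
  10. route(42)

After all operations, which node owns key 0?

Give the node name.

Answer: NF

Derivation:
Op 1: add NA@22 -> ring=[22:NA]
Op 2: add NB@31 -> ring=[22:NA,31:NB]
Op 3: add NC@93 -> ring=[22:NA,31:NB,93:NC]
Op 4: add ND@70 -> ring=[22:NA,31:NB,70:ND,93:NC]
Op 5: add NE@62 -> ring=[22:NA,31:NB,62:NE,70:ND,93:NC]
Op 6: route key 80: smallest pos >= 80 is 93 -> NC
Op 7: route key 15: smallest pos >= 15 is 22 -> NA
Op 8: route key 6: smallest pos >= 6 is 22 -> NA
Op 9: add NF@19 -> ring=[19:NF,22:NA,31:NB,62:NE,70:ND,93:NC]
Op 10: route key 42: smallest pos >= 42 is 62 -> NE
Final route key 0: smallest pos >= 0 is 19 -> NF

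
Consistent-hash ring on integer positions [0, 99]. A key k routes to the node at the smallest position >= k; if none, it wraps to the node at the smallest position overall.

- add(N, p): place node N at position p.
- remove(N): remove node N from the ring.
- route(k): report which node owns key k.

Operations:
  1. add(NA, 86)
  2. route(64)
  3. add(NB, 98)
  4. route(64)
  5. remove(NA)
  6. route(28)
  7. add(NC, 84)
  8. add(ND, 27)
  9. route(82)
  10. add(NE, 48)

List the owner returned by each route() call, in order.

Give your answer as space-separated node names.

Answer: NA NA NB NC

Derivation:
Op 1: add NA@86 -> ring=[86:NA]
Op 2: route key 64: smallest pos >= 64 is 86 -> NA
Op 3: add NB@98 -> ring=[86:NA,98:NB]
Op 4: route key 64: smallest pos >= 64 is 86 -> NA
Op 5: remove NA -> ring=[98:NB]
Op 6: route key 28: smallest pos >= 28 is 98 -> NB
Op 7: add NC@84 -> ring=[84:NC,98:NB]
Op 8: add ND@27 -> ring=[27:ND,84:NC,98:NB]
Op 9: route key 82: smallest pos >= 82 is 84 -> NC
Op 10: add NE@48 -> ring=[27:ND,48:NE,84:NC,98:NB]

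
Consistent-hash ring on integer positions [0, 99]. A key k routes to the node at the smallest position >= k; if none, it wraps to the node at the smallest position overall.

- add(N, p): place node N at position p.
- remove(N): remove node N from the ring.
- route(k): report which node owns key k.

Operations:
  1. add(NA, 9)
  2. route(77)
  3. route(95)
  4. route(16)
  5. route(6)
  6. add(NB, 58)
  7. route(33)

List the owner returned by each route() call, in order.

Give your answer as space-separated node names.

Answer: NA NA NA NA NB

Derivation:
Op 1: add NA@9 -> ring=[9:NA]
Op 2: route key 77: none >= 77, wrap to smallest pos 9 -> NA
Op 3: route key 95: none >= 95, wrap to smallest pos 9 -> NA
Op 4: route key 16: none >= 16, wrap to smallest pos 9 -> NA
Op 5: route key 6: smallest pos >= 6 is 9 -> NA
Op 6: add NB@58 -> ring=[9:NA,58:NB]
Op 7: route key 33: smallest pos >= 33 is 58 -> NB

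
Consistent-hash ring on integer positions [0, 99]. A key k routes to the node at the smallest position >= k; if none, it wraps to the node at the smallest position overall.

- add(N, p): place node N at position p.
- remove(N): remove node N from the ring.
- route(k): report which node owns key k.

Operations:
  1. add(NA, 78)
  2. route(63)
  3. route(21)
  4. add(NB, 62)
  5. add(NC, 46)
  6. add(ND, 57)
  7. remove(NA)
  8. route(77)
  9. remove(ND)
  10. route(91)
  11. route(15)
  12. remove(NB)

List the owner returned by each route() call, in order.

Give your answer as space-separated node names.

Op 1: add NA@78 -> ring=[78:NA]
Op 2: route key 63: smallest pos >= 63 is 78 -> NA
Op 3: route key 21: smallest pos >= 21 is 78 -> NA
Op 4: add NB@62 -> ring=[62:NB,78:NA]
Op 5: add NC@46 -> ring=[46:NC,62:NB,78:NA]
Op 6: add ND@57 -> ring=[46:NC,57:ND,62:NB,78:NA]
Op 7: remove NA -> ring=[46:NC,57:ND,62:NB]
Op 8: route key 77: none >= 77, wrap to smallest pos 46 -> NC
Op 9: remove ND -> ring=[46:NC,62:NB]
Op 10: route key 91: none >= 91, wrap to smallest pos 46 -> NC
Op 11: route key 15: smallest pos >= 15 is 46 -> NC
Op 12: remove NB -> ring=[46:NC]

Answer: NA NA NC NC NC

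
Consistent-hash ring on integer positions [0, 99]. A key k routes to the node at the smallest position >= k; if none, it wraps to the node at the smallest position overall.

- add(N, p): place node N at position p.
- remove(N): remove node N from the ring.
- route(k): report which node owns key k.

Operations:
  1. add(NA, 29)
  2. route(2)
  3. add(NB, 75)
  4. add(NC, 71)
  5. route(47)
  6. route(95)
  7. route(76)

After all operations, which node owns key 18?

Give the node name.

Op 1: add NA@29 -> ring=[29:NA]
Op 2: route key 2: smallest pos >= 2 is 29 -> NA
Op 3: add NB@75 -> ring=[29:NA,75:NB]
Op 4: add NC@71 -> ring=[29:NA,71:NC,75:NB]
Op 5: route key 47: smallest pos >= 47 is 71 -> NC
Op 6: route key 95: none >= 95, wrap to smallest pos 29 -> NA
Op 7: route key 76: none >= 76, wrap to smallest pos 29 -> NA
Final route key 18: smallest pos >= 18 is 29 -> NA

Answer: NA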